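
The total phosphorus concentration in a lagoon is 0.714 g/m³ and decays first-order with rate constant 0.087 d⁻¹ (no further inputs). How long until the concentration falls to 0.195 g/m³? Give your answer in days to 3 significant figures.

t = ln(C₀/C)/k = ln(0.714/0.195)/0.087 = 1.298/0.087 = 14.92 d.

14.9 d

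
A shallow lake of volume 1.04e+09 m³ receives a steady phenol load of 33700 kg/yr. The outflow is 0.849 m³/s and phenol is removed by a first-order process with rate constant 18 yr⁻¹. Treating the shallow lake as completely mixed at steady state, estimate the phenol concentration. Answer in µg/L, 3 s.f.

1.80 µg/L

Outflow Q = 0.849 m³/s × 3.156e+07 s/yr = 2.679e+07 m³/yr.
Steady-state CSTR mass balance: W = Q·C + k·V·C, so C = W/(Q + kV).
Q + kV = 2.679e+07 + 18·1.04e+09 = 1.875e+10 m³/yr.
C = 33700/1.875e+10 = 1.798e-06 kg/m³ = 0.001798 mg/L = 1.798 µg/L.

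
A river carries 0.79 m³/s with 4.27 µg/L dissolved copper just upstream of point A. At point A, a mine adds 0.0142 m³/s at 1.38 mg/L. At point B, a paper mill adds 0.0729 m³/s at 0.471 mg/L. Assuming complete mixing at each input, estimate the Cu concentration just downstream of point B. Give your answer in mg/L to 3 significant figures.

4.27 µg/L = 0.00427 mg/L.
After input A: C = (0.79·0.00427 + 0.0142·1.38) / 0.8042 = 0.02856 mg/L.
After input B: C = (0.8042·0.02856 + 0.0729·0.471) / 0.8771 = 0.06533 mg/L.

0.0653 mg/L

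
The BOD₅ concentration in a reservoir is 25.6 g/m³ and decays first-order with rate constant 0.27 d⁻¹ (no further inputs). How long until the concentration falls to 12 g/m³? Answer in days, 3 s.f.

t = ln(C₀/C)/k = ln(25.6/12)/0.27 = 0.7577/0.27 = 2.806 d.

2.81 d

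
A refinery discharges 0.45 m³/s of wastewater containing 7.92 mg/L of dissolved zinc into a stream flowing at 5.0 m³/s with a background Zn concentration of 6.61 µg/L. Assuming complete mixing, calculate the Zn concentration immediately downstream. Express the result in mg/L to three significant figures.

0.660 mg/L

6.61 µg/L = 0.00661 mg/L.
Flow-weighted mixing gives C = (0.45·7.92 + 5·0.00661) / (0.45 + 5) = 3.597/5.45 = 0.66 mg/L.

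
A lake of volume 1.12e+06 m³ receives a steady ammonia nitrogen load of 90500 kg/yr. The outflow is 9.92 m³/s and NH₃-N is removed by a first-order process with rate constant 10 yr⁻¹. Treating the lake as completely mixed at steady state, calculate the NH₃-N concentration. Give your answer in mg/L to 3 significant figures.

Outflow Q = 9.92 m³/s × 3.156e+07 s/yr = 3.131e+08 m³/yr.
Steady-state CSTR mass balance: W = Q·C + k·V·C, so C = W/(Q + kV).
Q + kV = 3.131e+08 + 10·1.12e+06 = 3.243e+08 m³/yr.
C = 90500/3.243e+08 = 0.0002791 kg/m³ = 0.2791 mg/L.

0.279 mg/L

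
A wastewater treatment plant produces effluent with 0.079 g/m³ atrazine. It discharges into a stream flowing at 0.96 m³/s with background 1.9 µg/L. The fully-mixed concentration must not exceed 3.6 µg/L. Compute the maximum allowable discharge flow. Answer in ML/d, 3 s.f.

1.9 µg/L = 0.0019 mg/L.
3.6 µg/L = 0.0036 mg/L.
Mass balance at complete mixing: C_std·(Q_w + Q_r) = Q_w·C_e + Q_r·C_b.
Rearranging, Q_w = Q_r·(C_std − C_b)/(C_e − C_std) = 0.96·(0.0036 − 0.0019) / (0.079 − 0.0036) = 0.02164 m³/s.
= 1.87 ML/d.

1.87 ML/d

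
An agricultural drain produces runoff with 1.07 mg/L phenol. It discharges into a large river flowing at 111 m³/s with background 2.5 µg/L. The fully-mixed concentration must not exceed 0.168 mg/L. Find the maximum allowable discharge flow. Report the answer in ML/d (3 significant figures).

2.5 µg/L = 0.0025 mg/L.
Mass balance at complete mixing: C_std·(Q_w + Q_r) = Q_w·C_e + Q_r·C_b.
Rearranging, Q_w = Q_r·(C_std − C_b)/(C_e − C_std) = 111·(0.168 − 0.0025) / (1.07 − 0.168) = 20.37 m³/s.
= 1760 ML/d.

1760 ML/d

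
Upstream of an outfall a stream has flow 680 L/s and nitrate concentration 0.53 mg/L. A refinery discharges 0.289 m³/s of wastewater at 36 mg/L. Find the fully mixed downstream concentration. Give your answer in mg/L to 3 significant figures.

680 L/s = 0.68 m³/s.
Conservation of mass across the mixing zone: C = (0.289·36 + 0.68·0.53) / (0.289 + 0.68) = 10.76/0.969 = 11.11 mg/L.

11.1 mg/L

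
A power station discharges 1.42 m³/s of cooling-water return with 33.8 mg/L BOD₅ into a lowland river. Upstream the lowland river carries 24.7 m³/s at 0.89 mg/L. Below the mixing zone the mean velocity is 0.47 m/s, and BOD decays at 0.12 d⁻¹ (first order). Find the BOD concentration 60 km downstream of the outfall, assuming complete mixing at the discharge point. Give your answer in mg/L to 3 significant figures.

2.24 mg/L

After complete mixing, C₀ = (1.42·33.8 + 24.7·0.89) / 26.12 = 2.679 mg/L.
Travel time t = 6e+04 m / 0.47 m/s = 1.277e+05 s = 1.478 d.
C = 2.679·exp(−0.12·1.478) = 2.679·0.8375 = 2.244 mg/L.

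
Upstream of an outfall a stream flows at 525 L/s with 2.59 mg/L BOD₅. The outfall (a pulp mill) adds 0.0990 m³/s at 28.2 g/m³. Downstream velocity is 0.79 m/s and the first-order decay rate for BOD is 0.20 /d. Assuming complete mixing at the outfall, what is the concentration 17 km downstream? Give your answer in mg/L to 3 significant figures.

6.33 mg/L

525 L/s = 0.525 m³/s.
After complete mixing, C₀ = (0.099·28.2 + 0.525·2.59) / 0.624 = 6.653 mg/L.
Travel time t = 1.7e+04 m / 0.79 m/s = 2.152e+04 s = 0.2491 d.
C = 6.653·exp(−0.20·0.2491) = 6.653·0.9514 = 6.33 mg/L.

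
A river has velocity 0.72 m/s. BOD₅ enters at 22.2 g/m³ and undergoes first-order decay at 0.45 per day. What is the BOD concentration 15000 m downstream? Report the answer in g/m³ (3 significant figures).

Travel time t = 15000 m / 0.72 m/s = 1.5e+04/0.72 = 2.083e+04 s = 0.2411 d.
First-order decay: C = 22.2·exp(−0.45·0.2411) = 22.2·0.8972 = 19.92 g/m³.

19.9 g/m³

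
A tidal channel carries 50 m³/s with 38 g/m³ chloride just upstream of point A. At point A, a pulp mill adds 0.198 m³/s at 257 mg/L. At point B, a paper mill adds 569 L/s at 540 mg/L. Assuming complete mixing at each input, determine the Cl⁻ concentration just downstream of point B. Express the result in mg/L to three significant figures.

After input A: C = (50·38 + 0.198·257) / 50.2 = 38.86 mg/L.
569 L/s = 0.569 m³/s.
After input B: C = (50.2·38.86 + 0.569·540) / 50.77 = 44.48 mg/L.

44.5 mg/L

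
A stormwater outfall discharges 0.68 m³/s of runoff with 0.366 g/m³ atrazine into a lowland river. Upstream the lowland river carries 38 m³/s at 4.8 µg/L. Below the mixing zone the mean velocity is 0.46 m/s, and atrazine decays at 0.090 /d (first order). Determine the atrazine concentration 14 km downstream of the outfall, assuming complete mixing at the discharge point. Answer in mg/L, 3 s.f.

0.0108 mg/L

4.8 µg/L = 0.0048 mg/L.
After complete mixing, C₀ = (0.68·0.366 + 38·0.0048) / 38.68 = 0.01115 mg/L.
Travel time t = 1.4e+04 m / 0.46 m/s = 3.043e+04 s = 0.3523 d.
C = 0.01115·exp(−0.090·0.3523) = 0.01115·0.9688 = 0.0108 mg/L.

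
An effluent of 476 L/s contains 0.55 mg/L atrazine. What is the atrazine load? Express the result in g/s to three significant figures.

476 L/s = 0.476 m³/s.
Mass flux = Q·C = 0.476 m³/s × 0.55 g/m³ = 0.2618 g/s.

0.262 g/s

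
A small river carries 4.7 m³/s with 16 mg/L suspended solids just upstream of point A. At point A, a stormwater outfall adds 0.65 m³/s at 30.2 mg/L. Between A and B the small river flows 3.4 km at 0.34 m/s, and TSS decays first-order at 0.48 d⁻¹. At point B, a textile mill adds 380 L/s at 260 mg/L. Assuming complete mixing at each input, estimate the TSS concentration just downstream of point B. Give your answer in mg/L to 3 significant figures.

32.9 mg/L

After input A: C = (4.7·16 + 0.65·30.2) / 5.35 = 17.73 mg/L.
Over the 3.4 km reach to input B (t = 1e+04 s = 0.1157 d), decay gives C = 17.73·exp(−0.48·0.1157) = 16.77 mg/L.
380 L/s = 0.38 m³/s.
After input B: C = (5.35·16.77 + 0.38·260) / 5.73 = 32.9 mg/L.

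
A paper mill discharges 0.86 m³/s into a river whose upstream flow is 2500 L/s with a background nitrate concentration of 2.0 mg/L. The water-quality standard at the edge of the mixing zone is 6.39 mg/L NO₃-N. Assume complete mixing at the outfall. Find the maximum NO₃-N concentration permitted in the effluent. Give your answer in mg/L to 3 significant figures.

19.2 mg/L

2500 L/s = 2.5 m³/s.
Mass balance: 6.39·3.36 = 0.86·Cₑ + 2.5·2.
Cₑ = (21.47 − 5) / 0.86 = 19.15 mg/L.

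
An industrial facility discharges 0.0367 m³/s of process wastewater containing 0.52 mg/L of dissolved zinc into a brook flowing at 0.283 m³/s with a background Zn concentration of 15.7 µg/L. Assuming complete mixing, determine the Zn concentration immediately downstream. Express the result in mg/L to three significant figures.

15.7 µg/L = 0.0157 mg/L.
By mass balance at complete mixing, C = (0.0367·0.52 + 0.283·0.0157) / (0.0367 + 0.283) = 0.02353/0.3197 = 0.07359 mg/L.

0.0736 mg/L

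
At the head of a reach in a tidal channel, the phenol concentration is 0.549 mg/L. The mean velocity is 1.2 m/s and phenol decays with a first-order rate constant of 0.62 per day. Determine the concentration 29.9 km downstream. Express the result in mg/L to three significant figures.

Travel time t = 29.9 km / 1.2 m/s = 2.99e+04/1.2 = 2.492e+04 s = 0.2884 d.
First-order decay: C = 0.549·exp(−0.62·0.2884) = 0.549·0.8363 = 0.4591 mg/L.

0.459 mg/L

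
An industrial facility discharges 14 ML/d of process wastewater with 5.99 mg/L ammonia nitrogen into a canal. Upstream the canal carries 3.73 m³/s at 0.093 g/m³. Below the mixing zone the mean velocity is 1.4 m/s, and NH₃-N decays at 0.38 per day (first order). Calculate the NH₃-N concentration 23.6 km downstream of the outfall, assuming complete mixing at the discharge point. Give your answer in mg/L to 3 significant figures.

0.314 mg/L

14 ML/d = 0.162 m³/s.
After complete mixing, C₀ = (0.162·5.99 + 3.73·0.093) / 3.892 = 0.3385 mg/L.
Travel time t = 2.36e+04 m / 1.4 m/s = 1.686e+04 s = 0.1951 d.
C = 0.3385·exp(−0.38·0.1951) = 0.3385·0.9285 = 0.3143 mg/L.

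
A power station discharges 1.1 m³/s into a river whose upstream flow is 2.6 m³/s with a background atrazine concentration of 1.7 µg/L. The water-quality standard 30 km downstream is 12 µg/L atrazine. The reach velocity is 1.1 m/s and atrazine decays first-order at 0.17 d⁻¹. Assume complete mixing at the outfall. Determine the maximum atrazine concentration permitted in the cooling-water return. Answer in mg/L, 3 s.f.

0.0386 mg/L

1.7 µg/L = 0.0017 mg/L.
12 µg/L = 0.012 mg/L.
Travel time to the compliance point: t = 3e+04/1.1 = 2.727e+04 s = 0.3157 d; decay factor exp(−0.17·0.3157) = 0.9478.
So the concentration just after mixing may be at most 0.012/0.9478 = 0.01266 mg/L.
Mass balance: 0.01266·3.7 = 1.1·Cₑ + 2.6·0.0017.
Cₑ = (0.04685 − 0.00442) / 1.1 = 0.03857 mg/L.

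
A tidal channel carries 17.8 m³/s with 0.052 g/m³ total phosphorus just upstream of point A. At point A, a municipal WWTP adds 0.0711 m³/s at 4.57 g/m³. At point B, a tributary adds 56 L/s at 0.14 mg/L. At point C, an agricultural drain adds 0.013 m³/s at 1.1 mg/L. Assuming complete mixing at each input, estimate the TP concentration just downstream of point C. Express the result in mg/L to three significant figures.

0.0709 mg/L

After input A: C = (17.8·0.052 + 0.0711·4.57) / 17.87 = 0.06997 mg/L.
56 L/s = 0.056 m³/s.
After input B: C = (17.87·0.06997 + 0.056·0.14) / 17.93 = 0.07019 mg/L.
After input C: C = (17.93·0.07019 + 0.013·1.1) / 17.94 = 0.07094 mg/L.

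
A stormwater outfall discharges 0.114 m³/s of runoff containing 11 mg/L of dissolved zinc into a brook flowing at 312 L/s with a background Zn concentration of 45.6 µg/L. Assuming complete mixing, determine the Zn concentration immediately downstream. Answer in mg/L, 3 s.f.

2.98 mg/L

312 L/s = 0.312 m³/s.
45.6 µg/L = 0.0456 mg/L.
Conservation of mass across the mixing zone: C = (0.114·11 + 0.312·0.0456) / (0.114 + 0.312) = 1.268/0.426 = 2.977 mg/L.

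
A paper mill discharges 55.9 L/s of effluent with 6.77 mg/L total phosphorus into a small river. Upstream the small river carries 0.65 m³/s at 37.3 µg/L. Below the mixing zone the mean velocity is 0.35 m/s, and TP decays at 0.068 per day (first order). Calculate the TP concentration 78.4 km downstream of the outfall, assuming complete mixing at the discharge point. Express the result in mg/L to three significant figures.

0.478 mg/L

55.9 L/s = 0.0559 m³/s.
37.3 µg/L = 0.0373 mg/L.
After complete mixing, C₀ = (0.0559·6.77 + 0.65·0.0373) / 0.7059 = 0.5705 mg/L.
Travel time t = 7.84e+04 m / 0.35 m/s = 2.24e+05 s = 2.593 d.
C = 0.5705·exp(−0.068·2.593) = 0.5705·0.8384 = 0.4783 mg/L.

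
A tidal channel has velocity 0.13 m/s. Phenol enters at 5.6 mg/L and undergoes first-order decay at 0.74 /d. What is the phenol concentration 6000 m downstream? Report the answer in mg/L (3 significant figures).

3.77 mg/L

Travel time t = 6000 m / 0.13 m/s = 6000/0.13 = 4.615e+04 s = 0.5342 d.
First-order decay: C = 5.6·exp(−0.74·0.5342) = 5.6·0.6735 = 3.771 mg/L.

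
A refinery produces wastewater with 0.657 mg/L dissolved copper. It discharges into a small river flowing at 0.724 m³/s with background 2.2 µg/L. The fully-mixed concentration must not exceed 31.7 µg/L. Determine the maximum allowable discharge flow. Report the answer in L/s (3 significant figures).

34.2 L/s

2.2 µg/L = 0.0022 mg/L.
31.7 µg/L = 0.0317 mg/L.
Mass balance at complete mixing: C_std·(Q_w + Q_r) = Q_w·C_e + Q_r·C_b.
Rearranging, Q_w = Q_r·(C_std − C_b)/(C_e − C_std) = 0.724·(0.0317 − 0.0022) / (0.657 − 0.0317) = 0.03416 m³/s.
= 34.16 L/s.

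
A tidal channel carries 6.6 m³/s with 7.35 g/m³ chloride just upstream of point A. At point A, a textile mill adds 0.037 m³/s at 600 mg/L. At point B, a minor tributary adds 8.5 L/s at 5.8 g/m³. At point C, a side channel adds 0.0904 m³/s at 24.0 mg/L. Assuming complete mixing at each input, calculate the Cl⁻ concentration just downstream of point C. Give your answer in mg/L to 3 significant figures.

After input A: C = (6.6·7.35 + 0.037·600) / 6.637 = 10.65 mg/L.
8.5 L/s = 0.0085 m³/s.
After input B: C = (6.637·10.65 + 0.0085·5.8) / 6.645 = 10.65 mg/L.
After input C: C = (6.645·10.65 + 0.0904·24) / 6.736 = 10.83 mg/L.

10.8 mg/L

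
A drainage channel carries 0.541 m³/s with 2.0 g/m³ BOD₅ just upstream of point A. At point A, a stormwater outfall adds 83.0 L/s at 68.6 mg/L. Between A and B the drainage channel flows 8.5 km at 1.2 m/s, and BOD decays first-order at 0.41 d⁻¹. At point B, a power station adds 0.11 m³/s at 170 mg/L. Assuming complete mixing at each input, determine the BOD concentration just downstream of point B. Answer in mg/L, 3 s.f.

34.4 mg/L

83.0 L/s = 0.083 m³/s.
After input A: C = (0.541·2 + 0.083·68.6) / 0.624 = 10.86 mg/L.
Over the 8.5 km reach to input B (t = 7083 s = 0.08198 d), decay gives C = 10.86·exp(−0.41·0.08198) = 10.5 mg/L.
After input B: C = (0.624·10.5 + 0.11·170) / 0.734 = 34.4 mg/L.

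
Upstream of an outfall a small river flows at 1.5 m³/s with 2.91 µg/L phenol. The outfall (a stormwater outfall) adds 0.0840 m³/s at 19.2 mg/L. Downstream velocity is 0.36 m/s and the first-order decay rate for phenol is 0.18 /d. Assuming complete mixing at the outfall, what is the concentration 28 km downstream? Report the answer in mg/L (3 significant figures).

0.868 mg/L

2.91 µg/L = 0.00291 mg/L.
After complete mixing, C₀ = (0.084·19.2 + 1.5·0.00291) / 1.584 = 1.021 mg/L.
Travel time t = 2.8e+04 m / 0.36 m/s = 7.778e+04 s = 0.9002 d.
C = 1.021·exp(−0.18·0.9002) = 1.021·0.8504 = 0.8682 mg/L.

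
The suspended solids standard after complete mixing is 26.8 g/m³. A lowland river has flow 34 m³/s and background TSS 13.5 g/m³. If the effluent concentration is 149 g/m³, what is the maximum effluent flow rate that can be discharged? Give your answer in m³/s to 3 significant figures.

Mass balance at complete mixing: C_std·(Q_w + Q_r) = Q_w·C_e + Q_r·C_b.
Rearranging, Q_w = Q_r·(C_std − C_b)/(C_e − C_std) = 34·(26.8 − 13.5) / (149 − 26.8) = 3.7 m³/s.

3.70 m³/s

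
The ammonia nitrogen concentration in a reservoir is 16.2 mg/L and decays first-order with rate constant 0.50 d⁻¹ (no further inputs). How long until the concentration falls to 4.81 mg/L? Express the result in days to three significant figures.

2.43 d

t = ln(C₀/C)/k = ln(16.2/4.81)/0.50 = 1.214/0.50 = 2.429 d.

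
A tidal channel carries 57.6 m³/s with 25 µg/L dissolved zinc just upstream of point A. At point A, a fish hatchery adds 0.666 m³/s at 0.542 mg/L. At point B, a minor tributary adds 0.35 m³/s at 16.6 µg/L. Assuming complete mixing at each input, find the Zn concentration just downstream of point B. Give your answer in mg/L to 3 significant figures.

25 µg/L = 0.025 mg/L.
After input A: C = (57.6·0.025 + 0.666·0.542) / 58.27 = 0.03091 mg/L.
16.6 µg/L = 0.0166 mg/L.
After input B: C = (58.27·0.03091 + 0.35·0.0166) / 58.62 = 0.03082 mg/L.

0.0308 mg/L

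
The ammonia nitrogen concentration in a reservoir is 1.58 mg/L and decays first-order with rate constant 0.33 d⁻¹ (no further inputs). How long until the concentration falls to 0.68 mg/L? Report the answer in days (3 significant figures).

t = ln(C₀/C)/k = ln(1.58/0.68)/0.33 = 0.8431/0.33 = 2.555 d.

2.55 d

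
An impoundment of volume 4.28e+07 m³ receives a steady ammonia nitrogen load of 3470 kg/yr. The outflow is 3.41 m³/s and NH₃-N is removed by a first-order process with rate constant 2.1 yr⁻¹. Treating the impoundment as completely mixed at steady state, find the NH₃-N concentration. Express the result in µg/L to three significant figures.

Outflow Q = 3.41 m³/s × 3.156e+07 s/yr = 1.076e+08 m³/yr.
Steady-state CSTR mass balance: W = Q·C + k·V·C, so C = W/(Q + kV).
Q + kV = 1.076e+08 + 2.1·4.28e+07 = 1.975e+08 m³/yr.
C = 3470/1.975e+08 = 1.757e-05 kg/m³ = 0.01757 mg/L = 17.57 µg/L.

17.6 µg/L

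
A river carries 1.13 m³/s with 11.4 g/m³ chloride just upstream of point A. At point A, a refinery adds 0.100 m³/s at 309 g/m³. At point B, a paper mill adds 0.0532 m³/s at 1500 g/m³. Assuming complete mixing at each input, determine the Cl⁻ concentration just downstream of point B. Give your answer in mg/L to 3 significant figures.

96.3 mg/L

After input A: C = (1.13·11.4 + 0.1·309) / 1.23 = 35.6 mg/L.
After input B: C = (1.23·35.6 + 0.0532·1500) / 1.283 = 96.31 mg/L.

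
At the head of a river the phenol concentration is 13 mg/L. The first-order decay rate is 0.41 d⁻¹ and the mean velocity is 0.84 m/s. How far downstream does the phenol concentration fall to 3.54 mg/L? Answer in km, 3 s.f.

From C = C₀·e^(−kt), t = ln(C₀/C)/k = ln(13/3.54)/0.41 = 1.301/0.41 = 3.173 d.
Distance = v·t = 0.84 m/s × 2.741e+05 s = 2.303e+05 m = 230.3 km.

230 km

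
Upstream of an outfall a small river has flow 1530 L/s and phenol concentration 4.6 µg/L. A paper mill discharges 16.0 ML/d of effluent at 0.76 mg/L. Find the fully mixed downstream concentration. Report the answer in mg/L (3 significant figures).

16.0 ML/d = 0.1852 m³/s.
1530 L/s = 1.53 m³/s.
4.6 µg/L = 0.0046 mg/L.
Conservation of mass across the mixing zone: C = (0.1852·0.76 + 1.53·0.0046) / (0.1852 + 1.53) = 0.1478/1.715 = 0.08616 mg/L.

0.0862 mg/L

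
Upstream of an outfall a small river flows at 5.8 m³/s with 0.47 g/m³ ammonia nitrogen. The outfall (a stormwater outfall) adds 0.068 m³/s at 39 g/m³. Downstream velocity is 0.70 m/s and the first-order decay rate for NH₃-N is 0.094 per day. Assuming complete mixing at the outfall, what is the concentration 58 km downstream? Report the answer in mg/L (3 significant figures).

After complete mixing, C₀ = (0.068·39 + 5.8·0.47) / 5.868 = 0.9165 mg/L.
Travel time t = 5.8e+04 m / 0.70 m/s = 8.286e+04 s = 0.959 d.
C = 0.9165·exp(−0.094·0.959) = 0.9165·0.9138 = 0.8375 mg/L.

0.837 mg/L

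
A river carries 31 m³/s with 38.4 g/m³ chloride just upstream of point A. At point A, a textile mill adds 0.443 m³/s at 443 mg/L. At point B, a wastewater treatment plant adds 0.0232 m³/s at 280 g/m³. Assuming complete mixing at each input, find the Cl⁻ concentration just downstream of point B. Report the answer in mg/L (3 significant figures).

After input A: C = (31·38.4 + 0.443·443) / 31.44 = 44.1 mg/L.
After input B: C = (31.44·44.1 + 0.0232·280) / 31.47 = 44.27 mg/L.

44.3 mg/L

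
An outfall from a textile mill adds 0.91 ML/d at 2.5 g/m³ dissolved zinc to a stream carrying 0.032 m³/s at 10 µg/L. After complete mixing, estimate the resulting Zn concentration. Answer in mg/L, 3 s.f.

0.91 ML/d = 0.01053 m³/s.
10 µg/L = 0.01 mg/L.
Conservation of mass across the mixing zone: C = (0.01053·2.5 + 0.032·0.01) / (0.01053 + 0.032) = 0.02665/0.04253 = 0.6266 mg/L.

0.627 mg/L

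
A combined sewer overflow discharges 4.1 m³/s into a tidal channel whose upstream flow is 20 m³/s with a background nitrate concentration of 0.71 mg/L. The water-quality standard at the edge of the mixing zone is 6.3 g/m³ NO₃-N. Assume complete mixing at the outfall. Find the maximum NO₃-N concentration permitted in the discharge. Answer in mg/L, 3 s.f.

33.6 mg/L

Mass balance: 6.3·24.1 = 4.1·Cₑ + 20·0.71.
Cₑ = (151.8 − 14.2) / 4.1 = 33.57 mg/L.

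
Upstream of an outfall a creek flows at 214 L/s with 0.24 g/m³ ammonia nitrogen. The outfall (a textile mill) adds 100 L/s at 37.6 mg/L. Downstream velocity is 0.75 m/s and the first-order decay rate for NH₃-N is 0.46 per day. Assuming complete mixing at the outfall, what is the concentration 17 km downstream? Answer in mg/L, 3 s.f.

100 L/s = 0.1 m³/s.
214 L/s = 0.214 m³/s.
After complete mixing, C₀ = (0.1·37.6 + 0.214·0.24) / 0.314 = 12.14 mg/L.
Travel time t = 1.7e+04 m / 0.75 m/s = 2.267e+04 s = 0.2623 d.
C = 12.14·exp(−0.46·0.2623) = 12.14·0.8863 = 10.76 mg/L.

10.8 mg/L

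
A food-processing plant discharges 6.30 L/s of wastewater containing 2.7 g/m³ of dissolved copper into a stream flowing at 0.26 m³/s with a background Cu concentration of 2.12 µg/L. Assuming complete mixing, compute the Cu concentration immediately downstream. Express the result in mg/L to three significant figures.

6.30 L/s = 0.0063 m³/s.
2.12 µg/L = 0.00212 mg/L.
By mass balance at complete mixing, C = (0.0063·2.7 + 0.26·0.00212) / (0.0063 + 0.26) = 0.01756/0.2663 = 0.06595 mg/L.

0.0659 mg/L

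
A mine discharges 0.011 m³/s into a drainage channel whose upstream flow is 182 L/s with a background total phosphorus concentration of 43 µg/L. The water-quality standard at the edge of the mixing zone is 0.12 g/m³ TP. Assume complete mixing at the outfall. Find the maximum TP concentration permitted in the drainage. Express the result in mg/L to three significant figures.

1.39 mg/L

182 L/s = 0.182 m³/s.
43 µg/L = 0.043 mg/L.
Mass balance: 0.12·0.193 = 0.011·Cₑ + 0.182·0.043.
Cₑ = (0.02316 − 0.007826) / 0.011 = 1.394 mg/L.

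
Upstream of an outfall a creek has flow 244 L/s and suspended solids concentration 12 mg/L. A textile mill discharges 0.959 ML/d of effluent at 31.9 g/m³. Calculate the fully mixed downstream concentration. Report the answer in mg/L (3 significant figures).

0.959 ML/d = 0.0111 m³/s.
244 L/s = 0.244 m³/s.
By mass balance at complete mixing, C = (0.0111·31.9 + 0.244·12) / (0.0111 + 0.244) = 3.282/0.2551 = 12.87 mg/L.

12.9 mg/L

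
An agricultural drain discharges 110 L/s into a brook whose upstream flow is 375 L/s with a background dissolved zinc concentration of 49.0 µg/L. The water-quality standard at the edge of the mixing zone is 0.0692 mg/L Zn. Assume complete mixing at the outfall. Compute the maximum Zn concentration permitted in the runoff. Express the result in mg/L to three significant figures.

110 L/s = 0.11 m³/s.
375 L/s = 0.375 m³/s.
49.0 µg/L = 0.049 mg/L.
Mass balance: 0.0692·0.485 = 0.11·Cₑ + 0.375·0.049.
Cₑ = (0.03356 − 0.01838) / 0.11 = 0.1381 mg/L.

0.138 mg/L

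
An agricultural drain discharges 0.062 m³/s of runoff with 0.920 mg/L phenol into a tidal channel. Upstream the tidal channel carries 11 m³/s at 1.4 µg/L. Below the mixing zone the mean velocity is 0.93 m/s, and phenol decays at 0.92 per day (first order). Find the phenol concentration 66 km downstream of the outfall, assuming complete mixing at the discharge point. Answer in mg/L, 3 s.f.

0.00308 mg/L

1.4 µg/L = 0.0014 mg/L.
After complete mixing, C₀ = (0.062·0.92 + 11·0.0014) / 11.06 = 0.006549 mg/L.
Travel time t = 6.6e+04 m / 0.93 m/s = 7.097e+04 s = 0.8214 d.
C = 0.006549·exp(−0.92·0.8214) = 0.006549·0.4697 = 0.003076 mg/L.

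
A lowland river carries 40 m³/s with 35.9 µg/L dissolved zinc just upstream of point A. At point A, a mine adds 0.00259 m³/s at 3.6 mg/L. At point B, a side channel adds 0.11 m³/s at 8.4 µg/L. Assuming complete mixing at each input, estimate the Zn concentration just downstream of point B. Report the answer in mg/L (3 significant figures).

35.9 µg/L = 0.0359 mg/L.
After input A: C = (40·0.0359 + 0.00259·3.6) / 40 = 0.03613 mg/L.
8.4 µg/L = 0.0084 mg/L.
After input B: C = (40·0.03613 + 0.11·0.0084) / 40.11 = 0.03605 mg/L.

0.0361 mg/L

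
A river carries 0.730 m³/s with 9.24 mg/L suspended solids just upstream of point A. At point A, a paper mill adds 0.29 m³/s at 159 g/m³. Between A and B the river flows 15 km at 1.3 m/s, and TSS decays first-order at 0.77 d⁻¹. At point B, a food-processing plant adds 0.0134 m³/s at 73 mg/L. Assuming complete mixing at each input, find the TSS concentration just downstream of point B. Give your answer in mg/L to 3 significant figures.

47.1 mg/L

After input A: C = (0.73·9.24 + 0.29·159) / 1.02 = 51.82 mg/L.
Over the 15 km reach to input B (t = 1.154e+04 s = 0.1335 d), decay gives C = 51.82·exp(−0.77·0.1335) = 46.76 mg/L.
After input B: C = (1.02·46.76 + 0.0134·73) / 1.033 = 47.1 mg/L.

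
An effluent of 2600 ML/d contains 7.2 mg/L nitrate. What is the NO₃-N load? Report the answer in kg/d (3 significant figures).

2600 ML/d = 30.09 m³/s.
Mass flux = Q·C = 30.09 m³/s × 7.2 g/m³ = 216.7 g/s.
= 216.7 g/s × 86.4 = 1.872e+04 kg/d.

18700 kg/d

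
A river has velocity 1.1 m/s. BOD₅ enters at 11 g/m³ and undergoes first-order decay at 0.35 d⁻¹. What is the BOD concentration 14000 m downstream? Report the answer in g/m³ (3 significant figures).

Travel time t = 14000 m / 1.1 m/s = 1.4e+04/1.1 = 1.273e+04 s = 0.1473 d.
First-order decay: C = 11·exp(−0.35·0.1473) = 11·0.9497 = 10.45 g/m³.

10.4 g/m³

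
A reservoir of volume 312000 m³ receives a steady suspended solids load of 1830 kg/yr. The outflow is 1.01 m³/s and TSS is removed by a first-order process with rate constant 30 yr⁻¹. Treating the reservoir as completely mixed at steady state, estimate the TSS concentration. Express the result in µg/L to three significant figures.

44.4 µg/L

Outflow Q = 1.01 m³/s × 3.156e+07 s/yr = 3.187e+07 m³/yr.
Steady-state CSTR mass balance: W = Q·C + k·V·C, so C = W/(Q + kV).
Q + kV = 3.187e+07 + 30·312000 = 4.123e+07 m³/yr.
C = 1830/4.123e+07 = 4.438e-05 kg/m³ = 0.04438 mg/L = 44.38 µg/L.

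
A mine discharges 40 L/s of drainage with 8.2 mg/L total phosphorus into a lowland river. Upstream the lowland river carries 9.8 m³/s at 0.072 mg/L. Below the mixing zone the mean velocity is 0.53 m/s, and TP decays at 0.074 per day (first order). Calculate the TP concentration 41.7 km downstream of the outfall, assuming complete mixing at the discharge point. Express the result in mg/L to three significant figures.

40 L/s = 0.04 m³/s.
After complete mixing, C₀ = (0.04·8.2 + 9.8·0.072) / 9.84 = 0.105 mg/L.
Travel time t = 4.17e+04 m / 0.53 m/s = 7.868e+04 s = 0.9106 d.
C = 0.105·exp(−0.074·0.9106) = 0.105·0.9348 = 0.0982 mg/L.

0.0982 mg/L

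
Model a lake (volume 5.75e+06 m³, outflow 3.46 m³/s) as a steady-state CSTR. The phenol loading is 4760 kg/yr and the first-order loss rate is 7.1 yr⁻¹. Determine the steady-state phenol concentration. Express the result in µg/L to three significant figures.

Outflow Q = 3.46 m³/s × 3.156e+07 s/yr = 1.092e+08 m³/yr.
Steady-state CSTR mass balance: W = Q·C + k·V·C, so C = W/(Q + kV).
Q + kV = 1.092e+08 + 7.1·5.75e+06 = 1.5e+08 m³/yr.
C = 4760/1.5e+08 = 3.173e-05 kg/m³ = 0.03173 mg/L = 31.73 µg/L.

31.7 µg/L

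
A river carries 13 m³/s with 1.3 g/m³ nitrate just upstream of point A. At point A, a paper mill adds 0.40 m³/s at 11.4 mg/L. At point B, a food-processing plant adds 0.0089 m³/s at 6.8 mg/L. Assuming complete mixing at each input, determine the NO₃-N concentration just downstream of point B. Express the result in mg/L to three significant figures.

After input A: C = (13·1.3 + 0.4·11.4) / 13.4 = 1.601 mg/L.
After input B: C = (13.4·1.601 + 0.0089·6.8) / 13.41 = 1.605 mg/L.

1.60 mg/L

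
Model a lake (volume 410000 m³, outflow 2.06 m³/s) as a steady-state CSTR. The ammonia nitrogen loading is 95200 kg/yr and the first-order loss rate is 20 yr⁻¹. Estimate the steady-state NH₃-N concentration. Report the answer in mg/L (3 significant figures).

1.30 mg/L

Outflow Q = 2.06 m³/s × 3.156e+07 s/yr = 6.501e+07 m³/yr.
Steady-state CSTR mass balance: W = Q·C + k·V·C, so C = W/(Q + kV).
Q + kV = 6.501e+07 + 20·410000 = 7.321e+07 m³/yr.
C = 95200/7.321e+07 = 0.0013 kg/m³ = 1.3 mg/L.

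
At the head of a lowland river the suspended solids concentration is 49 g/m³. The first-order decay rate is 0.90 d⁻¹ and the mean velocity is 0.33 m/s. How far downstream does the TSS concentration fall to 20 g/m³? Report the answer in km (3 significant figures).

From C = C₀·e^(−kt), t = ln(C₀/C)/k = ln(49/20)/0.90 = 0.8961/0.90 = 0.9957 d.
Distance = v·t = 0.33 m/s × 8.602e+04 s = 2.839e+04 m = 28.39 km.

28.4 km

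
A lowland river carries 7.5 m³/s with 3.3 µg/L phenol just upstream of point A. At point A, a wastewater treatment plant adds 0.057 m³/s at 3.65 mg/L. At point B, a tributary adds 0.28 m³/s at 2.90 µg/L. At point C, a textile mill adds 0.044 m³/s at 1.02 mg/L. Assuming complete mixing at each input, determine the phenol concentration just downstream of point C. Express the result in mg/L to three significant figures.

3.3 µg/L = 0.0033 mg/L.
After input A: C = (7.5·0.0033 + 0.057·3.65) / 7.557 = 0.03081 mg/L.
2.90 µg/L = 0.0029 mg/L.
After input B: C = (7.557·0.03081 + 0.28·0.0029) / 7.837 = 0.02981 mg/L.
After input C: C = (7.837·0.02981 + 0.044·1.02) / 7.881 = 0.03534 mg/L.

0.0353 mg/L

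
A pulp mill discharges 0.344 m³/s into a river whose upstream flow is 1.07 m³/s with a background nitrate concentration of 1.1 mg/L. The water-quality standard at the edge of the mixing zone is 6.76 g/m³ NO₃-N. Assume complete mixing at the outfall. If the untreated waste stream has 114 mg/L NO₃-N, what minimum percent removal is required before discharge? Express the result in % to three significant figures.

Mass balance: 6.76·1.414 = 0.344·Cₑ + 1.07·1.1.
Cₑ = (9.559 − 1.177) / 0.344 = 24.37 mg/L.
Required removal = 1 − 24.37/114 = 78.63 %.

78.6 %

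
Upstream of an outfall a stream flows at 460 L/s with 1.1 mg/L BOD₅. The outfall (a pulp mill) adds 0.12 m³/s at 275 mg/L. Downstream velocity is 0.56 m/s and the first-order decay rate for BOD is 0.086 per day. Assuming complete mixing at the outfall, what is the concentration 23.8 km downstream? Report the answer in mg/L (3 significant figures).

460 L/s = 0.46 m³/s.
After complete mixing, C₀ = (0.12·275 + 0.46·1.1) / 0.58 = 57.77 mg/L.
Travel time t = 2.38e+04 m / 0.56 m/s = 4.25e+04 s = 0.4919 d.
C = 57.77·exp(−0.086·0.4919) = 57.77·0.9586 = 55.38 mg/L.

55.4 mg/L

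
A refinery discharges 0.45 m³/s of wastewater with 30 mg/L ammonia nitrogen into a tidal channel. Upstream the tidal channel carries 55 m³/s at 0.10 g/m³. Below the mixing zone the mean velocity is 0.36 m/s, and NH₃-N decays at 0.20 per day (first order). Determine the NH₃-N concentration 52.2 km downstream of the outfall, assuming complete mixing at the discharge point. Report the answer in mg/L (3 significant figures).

After complete mixing, C₀ = (0.45·30 + 55·0.1) / 55.45 = 0.3427 mg/L.
Travel time t = 5.22e+04 m / 0.36 m/s = 1.45e+05 s = 1.678 d.
C = 0.3427·exp(−0.20·1.678) = 0.3427·0.7149 = 0.245 mg/L.

0.245 mg/L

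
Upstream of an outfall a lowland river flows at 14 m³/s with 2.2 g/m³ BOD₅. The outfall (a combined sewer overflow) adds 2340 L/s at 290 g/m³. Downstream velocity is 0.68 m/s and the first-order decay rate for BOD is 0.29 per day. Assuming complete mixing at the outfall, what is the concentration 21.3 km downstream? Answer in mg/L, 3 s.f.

2340 L/s = 2.34 m³/s.
After complete mixing, C₀ = (2.34·290 + 14·2.2) / 16.34 = 43.41 mg/L.
Travel time t = 2.13e+04 m / 0.68 m/s = 3.132e+04 s = 0.3625 d.
C = 43.41·exp(−0.29·0.3625) = 43.41·0.9002 = 39.08 mg/L.

39.1 mg/L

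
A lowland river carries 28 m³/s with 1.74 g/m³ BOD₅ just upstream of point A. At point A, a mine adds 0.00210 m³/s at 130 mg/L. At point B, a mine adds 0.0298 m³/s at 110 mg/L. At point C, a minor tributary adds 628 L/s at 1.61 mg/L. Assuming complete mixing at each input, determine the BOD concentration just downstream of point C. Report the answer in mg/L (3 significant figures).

1.86 mg/L

After input A: C = (28·1.74 + 0.0021·130) / 28 = 1.75 mg/L.
After input B: C = (28·1.75 + 0.0298·110) / 28.03 = 1.865 mg/L.
628 L/s = 0.628 m³/s.
After input C: C = (28.03·1.865 + 0.628·1.61) / 28.66 = 1.859 mg/L.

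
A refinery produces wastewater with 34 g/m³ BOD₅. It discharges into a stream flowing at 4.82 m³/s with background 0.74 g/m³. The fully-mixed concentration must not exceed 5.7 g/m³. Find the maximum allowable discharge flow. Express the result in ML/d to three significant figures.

73.0 ML/d

Mass balance at complete mixing: C_std·(Q_w + Q_r) = Q_w·C_e + Q_r·C_b.
Rearranging, Q_w = Q_r·(C_std − C_b)/(C_e − C_std) = 4.82·(5.7 − 0.74) / (34 − 5.7) = 0.8448 m³/s.
= 72.99 ML/d.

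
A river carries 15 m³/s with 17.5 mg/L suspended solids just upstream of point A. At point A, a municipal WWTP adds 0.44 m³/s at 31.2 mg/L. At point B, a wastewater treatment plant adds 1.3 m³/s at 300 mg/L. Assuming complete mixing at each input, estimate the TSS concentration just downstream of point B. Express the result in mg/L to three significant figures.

39.8 mg/L

After input A: C = (15·17.5 + 0.44·31.2) / 15.44 = 17.89 mg/L.
After input B: C = (15.44·17.89 + 1.3·300) / 16.74 = 39.8 mg/L.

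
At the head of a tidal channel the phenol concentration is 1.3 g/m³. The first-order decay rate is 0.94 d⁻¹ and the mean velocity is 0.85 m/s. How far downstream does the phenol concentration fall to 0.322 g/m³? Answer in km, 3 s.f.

109 km

From C = C₀·e^(−kt), t = ln(C₀/C)/k = ln(1.3/0.322)/0.94 = 1.396/0.94 = 1.485 d.
Distance = v·t = 0.85 m/s × 1.283e+05 s = 1.09e+05 m = 109 km.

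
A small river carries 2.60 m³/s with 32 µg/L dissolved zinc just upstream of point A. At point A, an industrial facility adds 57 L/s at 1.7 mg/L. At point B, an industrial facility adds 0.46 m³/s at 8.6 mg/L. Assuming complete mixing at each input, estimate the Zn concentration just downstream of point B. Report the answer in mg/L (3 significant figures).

32 µg/L = 0.032 mg/L.
57 L/s = 0.057 m³/s.
After input A: C = (2.6·0.032 + 0.057·1.7) / 2.657 = 0.06778 mg/L.
After input B: C = (2.657·0.06778 + 0.46·8.6) / 3.117 = 1.327 mg/L.

1.33 mg/L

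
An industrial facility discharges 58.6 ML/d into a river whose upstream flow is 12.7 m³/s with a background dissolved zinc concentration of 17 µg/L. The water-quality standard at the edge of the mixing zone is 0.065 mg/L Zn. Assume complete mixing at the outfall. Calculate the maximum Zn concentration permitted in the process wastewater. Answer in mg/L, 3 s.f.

0.964 mg/L

58.6 ML/d = 0.6782 m³/s.
17 µg/L = 0.017 mg/L.
Mass balance: 0.065·13.38 = 0.6782·Cₑ + 12.7·0.017.
Cₑ = (0.8696 − 0.2159) / 0.6782 = 0.9638 mg/L.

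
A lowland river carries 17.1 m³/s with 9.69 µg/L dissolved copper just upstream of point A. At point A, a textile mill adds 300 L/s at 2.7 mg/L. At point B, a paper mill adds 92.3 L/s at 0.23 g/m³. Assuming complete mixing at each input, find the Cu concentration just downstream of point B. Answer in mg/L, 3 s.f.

0.0570 mg/L

9.69 µg/L = 0.00969 mg/L.
300 L/s = 0.3 m³/s.
After input A: C = (17.1·0.00969 + 0.3·2.7) / 17.4 = 0.05607 mg/L.
92.3 L/s = 0.0923 m³/s.
After input B: C = (17.4·0.05607 + 0.0923·0.23) / 17.49 = 0.05699 mg/L.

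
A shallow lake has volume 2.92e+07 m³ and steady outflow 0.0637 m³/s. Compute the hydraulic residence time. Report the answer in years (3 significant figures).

Q = 0.0637 m³/s × 3.156e+07 s/yr = 2.01e+06 m³/yr.
Hydraulic residence time τ = V/Q = 2.92e+07/2.01e+06 = 14.53 yr.

14.5 yr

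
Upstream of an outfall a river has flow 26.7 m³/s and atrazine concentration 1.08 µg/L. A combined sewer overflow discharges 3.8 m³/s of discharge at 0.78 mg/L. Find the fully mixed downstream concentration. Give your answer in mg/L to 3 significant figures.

0.0981 mg/L

1.08 µg/L = 0.00108 mg/L.
Conservation of mass across the mixing zone: C = (3.8·0.78 + 26.7·0.00108) / (3.8 + 26.7) = 2.993/30.5 = 0.09813 mg/L.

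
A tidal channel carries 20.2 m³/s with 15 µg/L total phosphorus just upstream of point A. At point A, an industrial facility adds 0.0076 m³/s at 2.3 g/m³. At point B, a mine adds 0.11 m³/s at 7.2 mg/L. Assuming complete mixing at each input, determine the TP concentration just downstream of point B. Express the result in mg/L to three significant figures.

15 µg/L = 0.015 mg/L.
After input A: C = (20.2·0.015 + 0.0076·2.3) / 20.21 = 0.01586 mg/L.
After input B: C = (20.21·0.01586 + 0.11·7.2) / 20.32 = 0.05475 mg/L.

0.0548 mg/L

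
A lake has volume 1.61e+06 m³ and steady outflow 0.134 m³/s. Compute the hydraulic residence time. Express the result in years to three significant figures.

Q = 0.134 m³/s × 3.156e+07 s/yr = 4.229e+06 m³/yr.
Hydraulic residence time τ = V/Q = 1.61e+06/4.229e+06 = 0.3807 yr.

0.381 yr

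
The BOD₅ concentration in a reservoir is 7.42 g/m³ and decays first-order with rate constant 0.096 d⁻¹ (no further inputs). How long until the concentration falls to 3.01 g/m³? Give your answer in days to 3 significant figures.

t = ln(C₀/C)/k = ln(7.42/3.01)/0.096 = 0.9022/0.096 = 9.398 d.

9.40 d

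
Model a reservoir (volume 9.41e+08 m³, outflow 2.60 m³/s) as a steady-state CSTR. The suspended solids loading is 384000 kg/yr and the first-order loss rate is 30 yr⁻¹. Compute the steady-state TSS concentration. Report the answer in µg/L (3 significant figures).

Outflow Q = 2.60 m³/s × 3.156e+07 s/yr = 8.205e+07 m³/yr.
Steady-state CSTR mass balance: W = Q·C + k·V·C, so C = W/(Q + kV).
Q + kV = 8.205e+07 + 30·9.41e+08 = 2.831e+10 m³/yr.
C = 384000/2.831e+10 = 1.356e-05 kg/m³ = 0.01356 mg/L = 13.56 µg/L.

13.6 µg/L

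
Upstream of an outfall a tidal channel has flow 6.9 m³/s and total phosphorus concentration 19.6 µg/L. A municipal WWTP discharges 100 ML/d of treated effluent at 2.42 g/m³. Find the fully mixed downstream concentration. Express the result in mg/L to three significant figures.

0.364 mg/L

100 ML/d = 1.157 m³/s.
19.6 µg/L = 0.0196 mg/L.
Flow-weighted mixing gives C = (1.157·2.42 + 6.9·0.0196) / (1.157 + 6.9) = 2.936/8.057 = 0.3644 mg/L.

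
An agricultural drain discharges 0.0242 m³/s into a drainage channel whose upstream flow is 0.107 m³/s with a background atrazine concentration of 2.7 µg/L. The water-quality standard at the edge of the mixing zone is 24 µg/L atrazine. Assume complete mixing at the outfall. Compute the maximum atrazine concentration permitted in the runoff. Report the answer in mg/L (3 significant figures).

0.118 mg/L

2.7 µg/L = 0.0027 mg/L.
24 µg/L = 0.024 mg/L.
Mass balance: 0.024·0.1312 = 0.0242·Cₑ + 0.107·0.0027.
Cₑ = (0.003149 − 0.0002889) / 0.0242 = 0.1182 mg/L.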